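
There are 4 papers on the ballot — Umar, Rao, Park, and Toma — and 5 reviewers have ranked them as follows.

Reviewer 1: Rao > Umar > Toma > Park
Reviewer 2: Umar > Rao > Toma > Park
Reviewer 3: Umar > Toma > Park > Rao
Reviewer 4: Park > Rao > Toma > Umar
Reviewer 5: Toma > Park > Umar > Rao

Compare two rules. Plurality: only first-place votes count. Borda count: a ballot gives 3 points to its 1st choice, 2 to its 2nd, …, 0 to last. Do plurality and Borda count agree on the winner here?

Plurality first-place counts: Umar 2, Rao 1, Park 1, Toma 1 → Umar.
Borda totals: Umar 9, Rao 7, Park 6, Toma 8 → Umar.
The two rules agree on Umar.

Yes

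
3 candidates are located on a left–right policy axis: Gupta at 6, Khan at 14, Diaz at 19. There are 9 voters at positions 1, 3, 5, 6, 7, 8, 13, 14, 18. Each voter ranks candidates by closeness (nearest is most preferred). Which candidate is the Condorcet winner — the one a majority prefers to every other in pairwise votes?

With single-peaked preferences on a line, the Condorcet winner is the candidate closest to the median voter.
The median voter (position 7) is closest to Gupta at 6.
Check: Gupta vs Khan — voters closer to Gupta: 6 of 9.

Gupta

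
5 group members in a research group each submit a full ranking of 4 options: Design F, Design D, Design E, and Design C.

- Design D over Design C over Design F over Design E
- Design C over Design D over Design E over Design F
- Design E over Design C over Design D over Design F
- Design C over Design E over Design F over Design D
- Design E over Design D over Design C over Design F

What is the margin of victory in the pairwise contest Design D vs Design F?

Ballots ranking Design D above Design F: 4.
Ballots ranking Design F above Design D: 1.
Design D wins 4–1, a margin of 3.

3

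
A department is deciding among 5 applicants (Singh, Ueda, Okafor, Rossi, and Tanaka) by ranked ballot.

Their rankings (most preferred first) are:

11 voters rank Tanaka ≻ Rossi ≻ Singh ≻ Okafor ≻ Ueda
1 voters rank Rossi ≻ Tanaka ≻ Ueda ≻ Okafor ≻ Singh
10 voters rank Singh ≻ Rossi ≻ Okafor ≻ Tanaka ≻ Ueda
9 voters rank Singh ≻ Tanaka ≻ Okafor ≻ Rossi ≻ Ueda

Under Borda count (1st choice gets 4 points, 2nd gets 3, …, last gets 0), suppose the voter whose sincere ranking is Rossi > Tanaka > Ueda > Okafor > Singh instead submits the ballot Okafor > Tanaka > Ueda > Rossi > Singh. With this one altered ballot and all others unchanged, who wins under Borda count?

Singh

Borda totals with the altered ballot: Singh 98, Ueda 2, Okafor 53, Rossi 73, Tanaka 84.
The winner is unchanged: still Singh.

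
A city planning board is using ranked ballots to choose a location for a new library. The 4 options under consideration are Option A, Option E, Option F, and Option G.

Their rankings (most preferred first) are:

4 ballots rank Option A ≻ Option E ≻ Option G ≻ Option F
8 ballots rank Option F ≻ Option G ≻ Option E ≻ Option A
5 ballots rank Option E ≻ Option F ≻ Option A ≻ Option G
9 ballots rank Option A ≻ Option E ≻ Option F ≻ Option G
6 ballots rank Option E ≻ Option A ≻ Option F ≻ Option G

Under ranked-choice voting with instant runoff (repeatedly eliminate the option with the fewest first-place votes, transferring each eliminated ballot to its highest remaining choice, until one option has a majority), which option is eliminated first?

Round 1: Option A 13, Option E 11, Option F 8, Option G 0. Option G has the fewest and is eliminated.
Round 2: Option A 13, Option E 11, Option F 8. Option F has the fewest and is eliminated.
Round 3: Option E 19, Option A 13. Option E has a majority.

Option G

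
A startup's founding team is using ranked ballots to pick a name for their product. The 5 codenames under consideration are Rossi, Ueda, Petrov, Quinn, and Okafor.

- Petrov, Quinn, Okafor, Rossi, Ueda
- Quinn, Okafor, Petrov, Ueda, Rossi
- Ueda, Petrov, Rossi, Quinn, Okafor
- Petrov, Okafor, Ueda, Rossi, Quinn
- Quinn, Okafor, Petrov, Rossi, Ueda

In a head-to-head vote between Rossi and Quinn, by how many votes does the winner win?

1

Ballots ranking Rossi above Quinn: 2.
Ballots ranking Quinn above Rossi: 3.
Quinn wins 3–2, a margin of 1.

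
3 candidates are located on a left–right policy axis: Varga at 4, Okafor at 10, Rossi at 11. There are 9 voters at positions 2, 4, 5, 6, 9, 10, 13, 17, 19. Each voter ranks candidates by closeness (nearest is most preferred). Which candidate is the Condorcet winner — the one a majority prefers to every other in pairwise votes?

With single-peaked preferences on a line, the Condorcet winner is the candidate closest to the median voter.
The median voter (position 9) is closest to Okafor at 10.
Check: Okafor vs Varga — voters closer to Okafor: 5 of 9.

Okafor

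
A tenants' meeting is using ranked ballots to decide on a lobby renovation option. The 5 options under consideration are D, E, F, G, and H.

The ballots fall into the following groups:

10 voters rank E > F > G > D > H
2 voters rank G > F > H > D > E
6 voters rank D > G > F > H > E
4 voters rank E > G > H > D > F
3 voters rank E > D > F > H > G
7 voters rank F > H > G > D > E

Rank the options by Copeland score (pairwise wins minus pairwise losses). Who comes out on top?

Pairwise results:
  D vs E: E wins 17–15.
  D vs F: F wins 19–13.
  D vs G: G wins 23–9.
  D vs H: D wins 19–13.
  E vs F: E wins 17–15.
  E vs G: E wins 17–15.
  E vs H: E wins 17–15.
  F vs G: F wins 20–12.
  F vs H: F wins 28–4.
  G vs H: G wins 22–10.
Copeland scores (wins − losses):
  D: 1 − 3 = -2
  E: 4 − 0 = 4
  F: 3 − 1 = 2
  G: 2 − 2 = 0
  H: 0 − 4 = -4
E has the best Copeland score.

E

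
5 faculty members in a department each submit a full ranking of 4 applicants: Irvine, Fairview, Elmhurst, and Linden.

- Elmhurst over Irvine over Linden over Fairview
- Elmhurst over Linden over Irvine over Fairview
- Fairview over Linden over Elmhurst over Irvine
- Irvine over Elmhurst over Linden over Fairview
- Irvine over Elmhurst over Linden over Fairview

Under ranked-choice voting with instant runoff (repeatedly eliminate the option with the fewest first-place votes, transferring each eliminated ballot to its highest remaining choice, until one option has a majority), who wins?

Round 1: Irvine 2, Elmhurst 2, Fairview 1, Linden 0. Linden has the fewest and is eliminated.
Round 2: Irvine 2, Elmhurst 2, Fairview 1. Fairview has the fewest and is eliminated.
Round 3: Elmhurst 3, Irvine 2. Elmhurst has a majority.

Elmhurst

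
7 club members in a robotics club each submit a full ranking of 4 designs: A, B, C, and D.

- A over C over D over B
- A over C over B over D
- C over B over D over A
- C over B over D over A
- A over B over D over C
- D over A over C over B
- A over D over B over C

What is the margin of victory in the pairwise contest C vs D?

Ballots ranking C above D: 4.
Ballots ranking D above C: 3.
C wins 4–3, a margin of 1.

1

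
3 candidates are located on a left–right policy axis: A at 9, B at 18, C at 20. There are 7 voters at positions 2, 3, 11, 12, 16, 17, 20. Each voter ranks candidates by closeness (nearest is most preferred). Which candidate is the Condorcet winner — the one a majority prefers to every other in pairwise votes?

A

With single-peaked preferences on a line, the Condorcet winner is the candidate closest to the median voter.
The median voter (position 12) is closest to A at 9.
Check: A vs C — voters closer to A: 4 of 7.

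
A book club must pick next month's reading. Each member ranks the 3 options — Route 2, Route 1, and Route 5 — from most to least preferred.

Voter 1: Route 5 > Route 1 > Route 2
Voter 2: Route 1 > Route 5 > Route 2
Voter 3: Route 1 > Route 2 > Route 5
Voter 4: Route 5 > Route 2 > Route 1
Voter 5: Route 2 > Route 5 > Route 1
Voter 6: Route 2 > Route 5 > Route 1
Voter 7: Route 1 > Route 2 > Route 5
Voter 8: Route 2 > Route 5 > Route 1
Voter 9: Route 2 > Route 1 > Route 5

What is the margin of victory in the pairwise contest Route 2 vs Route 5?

Ballots ranking Route 2 above Route 5: 6.
Ballots ranking Route 5 above Route 2: 3.
Route 2 wins 6–3, a margin of 3.

3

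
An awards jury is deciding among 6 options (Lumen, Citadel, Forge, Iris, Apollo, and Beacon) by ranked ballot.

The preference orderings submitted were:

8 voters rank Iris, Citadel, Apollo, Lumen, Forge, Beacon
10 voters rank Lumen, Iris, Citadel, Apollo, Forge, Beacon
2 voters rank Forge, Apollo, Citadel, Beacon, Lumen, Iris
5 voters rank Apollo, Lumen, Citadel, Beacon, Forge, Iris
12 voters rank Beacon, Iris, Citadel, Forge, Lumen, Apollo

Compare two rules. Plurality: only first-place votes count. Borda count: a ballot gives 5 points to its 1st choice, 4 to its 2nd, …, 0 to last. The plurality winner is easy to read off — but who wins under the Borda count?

Plurality first-place counts: Lumen 10, Citadel 0, Forge 2, Iris 8, Apollo 5, Beacon 12 → Beacon.
Borda totals: Lumen 100, Citadel 119, Forge 57, Iris 128, Apollo 77, Beacon 74 → Iris.

Iris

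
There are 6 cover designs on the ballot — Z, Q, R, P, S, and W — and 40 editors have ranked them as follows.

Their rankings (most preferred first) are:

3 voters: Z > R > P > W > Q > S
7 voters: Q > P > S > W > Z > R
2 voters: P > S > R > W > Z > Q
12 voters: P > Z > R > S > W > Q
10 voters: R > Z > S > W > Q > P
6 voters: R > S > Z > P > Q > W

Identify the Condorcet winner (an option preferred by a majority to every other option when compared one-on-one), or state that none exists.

Head-to-head results (40 voters total):
Z vs Q: Z wins 33–7.
Z vs R: Z wins 22–18.
Z vs P: P wins 21–19.
Z vs S: Z wins 25–15.
Z vs W: Z wins 31–9.
Q vs R: R wins 33–7.
Q vs P: P wins 23–17.
Q vs S: S wins 30–10.
Q vs W: W wins 27–13.
R vs P: P wins 21–19.
R vs S: R wins 31–9.
R vs W: R wins 33–7.
P vs S: P wins 24–16.
P vs W: P wins 30–10.
S vs W: S wins 37–3.
P beats each rival — Z (21–19), Q (23–17), R (21–19), S (24–16), W (30–10) — so P is the Condorcet winner.

P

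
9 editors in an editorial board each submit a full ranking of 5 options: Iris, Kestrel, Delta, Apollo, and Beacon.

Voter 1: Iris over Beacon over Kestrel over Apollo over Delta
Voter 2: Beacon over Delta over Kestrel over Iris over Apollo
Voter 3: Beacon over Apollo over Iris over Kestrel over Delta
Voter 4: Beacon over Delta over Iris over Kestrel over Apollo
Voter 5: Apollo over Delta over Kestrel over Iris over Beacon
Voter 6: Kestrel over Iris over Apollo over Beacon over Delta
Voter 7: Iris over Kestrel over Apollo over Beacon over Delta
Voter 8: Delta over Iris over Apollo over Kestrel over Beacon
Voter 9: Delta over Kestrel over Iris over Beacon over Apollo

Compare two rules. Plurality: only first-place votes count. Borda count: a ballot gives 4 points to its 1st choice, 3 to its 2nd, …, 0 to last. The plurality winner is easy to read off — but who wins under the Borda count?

Iris

Plurality first-place counts: Iris 2, Kestrel 1, Delta 2, Apollo 1, Beacon 3 → Beacon.
Borda totals: Iris 22, Kestrel 19, Delta 17, Apollo 14, Beacon 18 → Iris.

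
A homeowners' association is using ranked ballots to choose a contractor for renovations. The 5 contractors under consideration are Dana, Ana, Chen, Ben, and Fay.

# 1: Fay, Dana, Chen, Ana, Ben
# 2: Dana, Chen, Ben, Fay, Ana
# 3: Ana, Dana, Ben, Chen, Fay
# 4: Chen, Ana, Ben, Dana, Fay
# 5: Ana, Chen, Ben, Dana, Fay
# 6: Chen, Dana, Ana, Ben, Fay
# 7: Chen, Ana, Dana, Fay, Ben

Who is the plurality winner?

Chen

First-place vote totals:
  Dana: 1
  Ana: 2
  Chen: 3
  Ben: 0
  Fay: 1
Chen has the most first-place votes.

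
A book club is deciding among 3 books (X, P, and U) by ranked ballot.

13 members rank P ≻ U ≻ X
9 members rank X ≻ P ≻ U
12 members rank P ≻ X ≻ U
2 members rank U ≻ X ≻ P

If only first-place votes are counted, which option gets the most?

P

First-place vote totals:
  X: 9
  P: 25
  U: 2
P has the most first-place votes.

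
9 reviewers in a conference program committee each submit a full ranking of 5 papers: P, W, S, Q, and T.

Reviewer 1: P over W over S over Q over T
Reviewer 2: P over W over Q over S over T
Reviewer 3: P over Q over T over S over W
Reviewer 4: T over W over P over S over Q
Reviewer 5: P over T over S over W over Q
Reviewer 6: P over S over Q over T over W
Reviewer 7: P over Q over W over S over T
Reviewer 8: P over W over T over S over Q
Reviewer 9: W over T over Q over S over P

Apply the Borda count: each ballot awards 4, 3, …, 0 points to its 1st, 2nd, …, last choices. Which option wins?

Borda scores:
  P: 4 + 4 + 4 + 2 + 4 + 4 + 4 + 4 + 0 = 30
  W: 3 + 3 + 0 + 3 + 1 + 0 + 2 + 3 + 4 = 19
  S: 2 + 1 + 1 + 1 + 2 + 3 + 1 + 1 + 1 = 13
  Q: 1 + 2 + 3 + 0 + 0 + 2 + 3 + 0 + 2 = 13
  T: 0 + 0 + 2 + 4 + 3 + 1 + 0 + 2 + 3 = 15
P has the highest total.

P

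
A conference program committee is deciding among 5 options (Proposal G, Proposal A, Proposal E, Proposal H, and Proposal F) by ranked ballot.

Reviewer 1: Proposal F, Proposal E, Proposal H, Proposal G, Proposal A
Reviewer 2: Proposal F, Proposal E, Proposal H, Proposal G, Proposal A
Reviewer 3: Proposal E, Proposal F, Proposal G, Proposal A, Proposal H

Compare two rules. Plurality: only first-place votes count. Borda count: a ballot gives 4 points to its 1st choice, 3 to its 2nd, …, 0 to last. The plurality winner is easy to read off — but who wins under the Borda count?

Plurality first-place counts: Proposal G 0, Proposal A 0, Proposal E 1, Proposal H 0, Proposal F 2 → Proposal F.
Borda totals: Proposal G 4, Proposal A 1, Proposal E 10, Proposal H 4, Proposal F 11 → Proposal F.

Proposal F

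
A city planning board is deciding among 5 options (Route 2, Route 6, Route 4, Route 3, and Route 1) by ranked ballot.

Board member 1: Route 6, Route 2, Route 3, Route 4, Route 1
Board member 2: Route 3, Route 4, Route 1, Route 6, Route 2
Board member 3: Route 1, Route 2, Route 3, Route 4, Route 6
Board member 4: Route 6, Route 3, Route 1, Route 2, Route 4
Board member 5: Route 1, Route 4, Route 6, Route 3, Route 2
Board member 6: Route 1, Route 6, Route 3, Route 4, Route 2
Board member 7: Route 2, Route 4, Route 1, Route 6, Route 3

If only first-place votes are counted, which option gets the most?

First-place vote totals:
  Route 2: 1
  Route 6: 2
  Route 4: 0
  Route 3: 1
  Route 1: 3
Route 1 has the most first-place votes.

Route 1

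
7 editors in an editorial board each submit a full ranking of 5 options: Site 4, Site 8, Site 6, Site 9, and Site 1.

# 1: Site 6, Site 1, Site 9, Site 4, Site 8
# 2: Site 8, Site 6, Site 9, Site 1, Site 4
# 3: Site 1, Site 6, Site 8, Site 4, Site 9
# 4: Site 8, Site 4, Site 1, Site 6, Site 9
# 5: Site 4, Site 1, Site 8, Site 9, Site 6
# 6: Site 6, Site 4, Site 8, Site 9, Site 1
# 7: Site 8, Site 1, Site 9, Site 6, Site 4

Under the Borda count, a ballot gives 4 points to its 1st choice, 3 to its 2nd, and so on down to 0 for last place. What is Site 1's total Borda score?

16

Borda scores:
  Site 4: 1 + 0 + 1 + 3 + 4 + 3 + 0 = 12
  Site 8: 0 + 4 + 2 + 4 + 2 + 2 + 4 = 18
  Site 6: 4 + 3 + 3 + 1 + 0 + 4 + 1 = 16
  Site 9: 2 + 2 + 0 + 0 + 1 + 1 + 2 = 8
  Site 1: 3 + 1 + 4 + 2 + 3 + 0 + 3 = 16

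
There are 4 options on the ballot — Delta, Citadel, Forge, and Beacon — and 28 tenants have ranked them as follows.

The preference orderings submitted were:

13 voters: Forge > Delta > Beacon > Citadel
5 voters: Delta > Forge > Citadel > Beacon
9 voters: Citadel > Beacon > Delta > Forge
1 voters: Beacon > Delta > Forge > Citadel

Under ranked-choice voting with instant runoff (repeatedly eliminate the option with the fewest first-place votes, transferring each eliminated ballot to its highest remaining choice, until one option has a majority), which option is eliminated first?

Beacon

Round 1: Forge 13, Citadel 9, Delta 5, Beacon 1. Beacon has the fewest and is eliminated.
Round 2: Forge 13, Citadel 9, Delta 6. Delta has the fewest and is eliminated.
Round 3: Forge 19, Citadel 9. Forge has a majority.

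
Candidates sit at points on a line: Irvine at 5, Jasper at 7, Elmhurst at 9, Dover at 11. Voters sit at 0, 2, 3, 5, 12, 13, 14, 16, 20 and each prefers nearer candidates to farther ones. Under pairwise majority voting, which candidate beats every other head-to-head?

With single-peaked preferences on a line, the Condorcet winner is the candidate closest to the median voter.
The median voter (position 12) is closest to Dover at 11.
Check: Dover vs Jasper — voters closer to Dover: 5 of 9.

Dover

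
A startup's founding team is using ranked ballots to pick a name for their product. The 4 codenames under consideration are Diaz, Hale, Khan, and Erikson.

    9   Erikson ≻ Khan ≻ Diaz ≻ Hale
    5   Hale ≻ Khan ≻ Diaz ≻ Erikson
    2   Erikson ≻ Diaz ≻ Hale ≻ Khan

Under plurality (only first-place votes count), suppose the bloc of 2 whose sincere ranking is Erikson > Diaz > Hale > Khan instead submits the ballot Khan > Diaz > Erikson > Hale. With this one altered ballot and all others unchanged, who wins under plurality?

First-place totals with the altered ballot: Diaz 0, Hale 5, Khan 2, Erikson 9.
The winner is unchanged: still Erikson.

Erikson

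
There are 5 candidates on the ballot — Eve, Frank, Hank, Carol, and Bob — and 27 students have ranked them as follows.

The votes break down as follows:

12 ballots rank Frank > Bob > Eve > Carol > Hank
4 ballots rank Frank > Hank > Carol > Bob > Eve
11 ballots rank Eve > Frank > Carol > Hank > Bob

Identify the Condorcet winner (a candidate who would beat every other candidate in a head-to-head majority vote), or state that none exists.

Frank

Head-to-head results (27 voters total):
Eve vs Frank: Frank wins 16–11.
Eve vs Hank: Eve wins 23–4.
Eve vs Carol: Eve wins 23–4.
Eve vs Bob: Bob wins 16–11.
Frank vs Hank: Frank wins 27–0.
Frank vs Carol: Frank wins 27–0.
Frank vs Bob: Frank wins 27–0.
Hank vs Carol: Carol wins 23–4.
Hank vs Bob: Hank wins 15–12.
Carol vs Bob: Carol wins 15–12.
Frank beats each rival — Eve (16–11), Hank (27–0), Carol (27–0), Bob (27–0) — so Frank is the Condorcet winner.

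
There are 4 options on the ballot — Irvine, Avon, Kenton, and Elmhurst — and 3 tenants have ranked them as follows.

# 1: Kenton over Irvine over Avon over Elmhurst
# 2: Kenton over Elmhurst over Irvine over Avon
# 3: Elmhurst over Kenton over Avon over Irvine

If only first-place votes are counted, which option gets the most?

First-place vote totals:
  Irvine: 0
  Avon: 0
  Kenton: 2
  Elmhurst: 1
Kenton has the most first-place votes.

Kenton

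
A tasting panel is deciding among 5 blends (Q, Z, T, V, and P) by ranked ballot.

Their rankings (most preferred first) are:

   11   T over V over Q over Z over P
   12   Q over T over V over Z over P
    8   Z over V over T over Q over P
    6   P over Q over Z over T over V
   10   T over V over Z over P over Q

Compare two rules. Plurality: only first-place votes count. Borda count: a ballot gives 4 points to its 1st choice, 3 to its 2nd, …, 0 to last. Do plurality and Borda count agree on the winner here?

Plurality first-place counts: Q 12, Z 8, T 21, V 0, P 6 → T.
Borda totals: Q 96, Z 87, T 142, V 111, P 34 → T.
The two rules agree on T.

Yes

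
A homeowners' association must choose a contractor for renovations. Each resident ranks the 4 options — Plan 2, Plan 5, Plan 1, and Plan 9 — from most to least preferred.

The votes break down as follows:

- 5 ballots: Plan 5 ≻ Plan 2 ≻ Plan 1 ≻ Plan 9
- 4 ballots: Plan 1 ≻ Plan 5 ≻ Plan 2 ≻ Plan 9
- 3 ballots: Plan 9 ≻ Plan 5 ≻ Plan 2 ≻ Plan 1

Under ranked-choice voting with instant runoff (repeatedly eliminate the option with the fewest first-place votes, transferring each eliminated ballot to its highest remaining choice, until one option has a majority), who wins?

Round 1: Plan 5 5, Plan 1 4, Plan 9 3, Plan 2 0. Plan 2 has the fewest and is eliminated.
Round 2: Plan 5 5, Plan 1 4, Plan 9 3. Plan 9 has the fewest and is eliminated.
Round 3: Plan 5 8, Plan 1 4. Plan 5 has a majority.

Plan 5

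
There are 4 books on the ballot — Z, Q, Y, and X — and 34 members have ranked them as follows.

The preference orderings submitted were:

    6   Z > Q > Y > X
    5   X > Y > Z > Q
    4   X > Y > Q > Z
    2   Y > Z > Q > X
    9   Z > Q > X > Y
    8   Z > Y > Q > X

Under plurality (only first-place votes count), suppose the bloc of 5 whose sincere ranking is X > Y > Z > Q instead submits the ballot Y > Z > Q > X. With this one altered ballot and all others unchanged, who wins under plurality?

First-place totals with the altered ballot: Z 23, Q 0, Y 7, X 4.
The winner is unchanged: still Z.

Z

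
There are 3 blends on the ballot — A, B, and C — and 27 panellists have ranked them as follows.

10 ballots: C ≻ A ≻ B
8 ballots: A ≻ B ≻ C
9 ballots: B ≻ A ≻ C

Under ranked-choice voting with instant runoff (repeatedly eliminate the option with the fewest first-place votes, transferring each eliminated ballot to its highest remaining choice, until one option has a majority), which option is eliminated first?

A

Round 1: C 10, B 9, A 8. A has the fewest and is eliminated.
Round 2: B 17, C 10. B has a majority.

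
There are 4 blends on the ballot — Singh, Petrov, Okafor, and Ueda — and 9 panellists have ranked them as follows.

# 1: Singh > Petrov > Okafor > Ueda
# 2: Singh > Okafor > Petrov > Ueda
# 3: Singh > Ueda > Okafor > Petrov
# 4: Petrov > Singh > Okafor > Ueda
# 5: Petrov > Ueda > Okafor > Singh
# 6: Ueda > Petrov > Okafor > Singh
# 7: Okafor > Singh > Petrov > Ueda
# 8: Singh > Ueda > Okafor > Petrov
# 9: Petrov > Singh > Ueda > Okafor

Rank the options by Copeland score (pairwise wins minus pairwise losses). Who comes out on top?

Pairwise results:
  Singh vs Petrov: Singh wins 5–4.
  Singh vs Okafor: Singh wins 6–3.
  Singh vs Ueda: Singh wins 7–2.
  Petrov vs Okafor: Petrov wins 5–4.
  Petrov vs Ueda: Petrov wins 6–3.
  Okafor vs Ueda: Ueda wins 5–4.
Copeland scores (wins − losses):
  Singh: 3 − 0 = 3
  Petrov: 2 − 1 = 1
  Okafor: 0 − 3 = -3
  Ueda: 1 − 2 = -1
Singh has the best Copeland score.

Singh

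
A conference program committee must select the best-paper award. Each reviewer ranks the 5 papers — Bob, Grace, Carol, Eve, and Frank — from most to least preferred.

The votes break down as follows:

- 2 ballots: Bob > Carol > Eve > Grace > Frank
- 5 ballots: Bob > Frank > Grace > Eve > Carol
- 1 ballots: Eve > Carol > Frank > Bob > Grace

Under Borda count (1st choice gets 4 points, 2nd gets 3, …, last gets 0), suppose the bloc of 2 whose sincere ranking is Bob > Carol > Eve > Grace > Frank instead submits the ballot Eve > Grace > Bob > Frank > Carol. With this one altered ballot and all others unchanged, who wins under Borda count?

Bob

Borda totals with the altered ballot: Bob 25, Grace 16, Carol 3, Eve 17, Frank 19.
The winner is unchanged: still Bob.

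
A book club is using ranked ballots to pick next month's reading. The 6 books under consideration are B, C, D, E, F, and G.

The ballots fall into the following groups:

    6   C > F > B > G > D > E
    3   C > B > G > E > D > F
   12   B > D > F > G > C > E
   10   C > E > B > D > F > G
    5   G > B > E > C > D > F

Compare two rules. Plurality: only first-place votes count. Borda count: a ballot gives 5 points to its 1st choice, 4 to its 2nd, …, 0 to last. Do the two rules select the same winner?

Plurality first-place counts: B 12, C 19, D 0, E 0, F 0, G 5 → C.
Borda totals: B 140, C 117, D 82, E 61, F 70, G 70 → B.
The two rules disagree: plurality picks C, Borda picks B.

No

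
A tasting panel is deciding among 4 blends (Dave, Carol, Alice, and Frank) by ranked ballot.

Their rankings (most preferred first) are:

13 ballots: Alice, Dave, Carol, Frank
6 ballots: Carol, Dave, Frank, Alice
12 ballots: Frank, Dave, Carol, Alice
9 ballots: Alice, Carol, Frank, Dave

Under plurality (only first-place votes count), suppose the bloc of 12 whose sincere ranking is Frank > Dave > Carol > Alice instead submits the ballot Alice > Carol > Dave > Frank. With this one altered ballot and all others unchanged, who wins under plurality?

Alice

First-place totals with the altered ballot: Dave 0, Carol 6, Alice 34, Frank 0.
The winner is unchanged: still Alice.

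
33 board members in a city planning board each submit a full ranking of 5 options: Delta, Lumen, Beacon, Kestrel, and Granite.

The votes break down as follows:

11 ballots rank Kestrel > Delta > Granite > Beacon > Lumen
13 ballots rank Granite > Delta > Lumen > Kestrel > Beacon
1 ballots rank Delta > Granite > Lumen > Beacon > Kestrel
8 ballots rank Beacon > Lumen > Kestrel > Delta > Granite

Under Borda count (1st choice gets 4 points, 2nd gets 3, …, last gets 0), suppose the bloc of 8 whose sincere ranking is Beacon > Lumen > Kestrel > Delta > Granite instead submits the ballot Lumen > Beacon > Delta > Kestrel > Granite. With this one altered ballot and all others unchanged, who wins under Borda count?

Delta

Borda totals with the altered ballot: Delta 92, Lumen 60, Beacon 36, Kestrel 65, Granite 77.
The winner is unchanged: still Delta.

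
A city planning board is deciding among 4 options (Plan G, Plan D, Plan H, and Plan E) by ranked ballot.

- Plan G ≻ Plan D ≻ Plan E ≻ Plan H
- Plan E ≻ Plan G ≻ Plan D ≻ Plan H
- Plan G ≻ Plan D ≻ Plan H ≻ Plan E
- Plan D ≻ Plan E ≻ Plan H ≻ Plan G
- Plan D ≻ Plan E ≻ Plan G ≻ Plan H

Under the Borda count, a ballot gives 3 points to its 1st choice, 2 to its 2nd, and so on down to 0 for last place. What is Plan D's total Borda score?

Borda scores:
  Plan G: 3 + 2 + 3 + 0 + 1 = 9
  Plan D: 2 + 1 + 2 + 3 + 3 = 11
  Plan H: 0 + 0 + 1 + 1 + 0 = 2
  Plan E: 1 + 3 + 0 + 2 + 2 = 8

11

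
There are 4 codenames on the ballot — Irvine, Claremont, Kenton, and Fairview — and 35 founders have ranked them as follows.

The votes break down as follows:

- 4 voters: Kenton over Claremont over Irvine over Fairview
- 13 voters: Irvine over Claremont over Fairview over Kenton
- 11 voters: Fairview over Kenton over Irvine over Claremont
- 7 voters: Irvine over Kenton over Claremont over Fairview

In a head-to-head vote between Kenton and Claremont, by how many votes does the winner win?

9

Ballots ranking Kenton above Claremont: 4+11+7 = 22.
Ballots ranking Claremont above Kenton: 13.
Kenton wins 22–13, a margin of 9.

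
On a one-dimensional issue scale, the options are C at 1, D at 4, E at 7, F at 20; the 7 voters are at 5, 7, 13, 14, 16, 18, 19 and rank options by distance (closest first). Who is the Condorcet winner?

With single-peaked preferences on a line, the Condorcet winner is the candidate closest to the median voter.
The median voter (position 14) is closest to F at 20.
Check: F vs C — voters closer to F: 5 of 7.

F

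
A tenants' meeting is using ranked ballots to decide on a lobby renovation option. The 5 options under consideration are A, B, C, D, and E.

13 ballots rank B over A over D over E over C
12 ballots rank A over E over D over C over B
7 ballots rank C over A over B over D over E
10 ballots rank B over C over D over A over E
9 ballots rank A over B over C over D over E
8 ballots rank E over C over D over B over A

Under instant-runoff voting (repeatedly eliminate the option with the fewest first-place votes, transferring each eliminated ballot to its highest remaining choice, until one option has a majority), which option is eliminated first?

Round 1: B 23, A 21, E 8, C 7, D 0. D has the fewest and is eliminated.
Round 2: B 23, A 21, E 8, C 7. C has the fewest and is eliminated.
Round 3: A 28, B 23, E 8. E has the fewest and is eliminated.
Round 4: B 31, A 28. B has a majority.

D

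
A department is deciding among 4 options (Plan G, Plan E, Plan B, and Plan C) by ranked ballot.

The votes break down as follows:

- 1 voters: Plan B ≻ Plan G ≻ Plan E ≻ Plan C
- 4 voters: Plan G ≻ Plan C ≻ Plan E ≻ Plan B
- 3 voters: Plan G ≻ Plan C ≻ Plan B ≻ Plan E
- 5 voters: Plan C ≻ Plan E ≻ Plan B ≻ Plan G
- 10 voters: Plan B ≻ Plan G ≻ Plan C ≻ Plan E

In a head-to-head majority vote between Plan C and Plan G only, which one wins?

Ballots ranking Plan C above Plan G: 5.
Ballots ranking Plan G above Plan C: 1+4+3+10 = 18.
Plan G wins the head-to-head, 18–5.

Plan G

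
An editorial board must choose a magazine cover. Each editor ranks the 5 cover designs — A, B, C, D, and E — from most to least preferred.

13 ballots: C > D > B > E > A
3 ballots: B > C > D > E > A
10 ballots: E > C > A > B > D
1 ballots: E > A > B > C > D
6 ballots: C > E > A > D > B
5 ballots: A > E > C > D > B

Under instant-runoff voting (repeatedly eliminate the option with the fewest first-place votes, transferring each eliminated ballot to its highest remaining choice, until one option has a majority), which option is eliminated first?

D

Round 1: C 19, E 11, A 5, B 3, D 0. D has the fewest and is eliminated.
Round 2: C 19, E 11, A 5, B 3. B has the fewest and is eliminated.
Round 3: C 22, E 11, A 5. C has a majority.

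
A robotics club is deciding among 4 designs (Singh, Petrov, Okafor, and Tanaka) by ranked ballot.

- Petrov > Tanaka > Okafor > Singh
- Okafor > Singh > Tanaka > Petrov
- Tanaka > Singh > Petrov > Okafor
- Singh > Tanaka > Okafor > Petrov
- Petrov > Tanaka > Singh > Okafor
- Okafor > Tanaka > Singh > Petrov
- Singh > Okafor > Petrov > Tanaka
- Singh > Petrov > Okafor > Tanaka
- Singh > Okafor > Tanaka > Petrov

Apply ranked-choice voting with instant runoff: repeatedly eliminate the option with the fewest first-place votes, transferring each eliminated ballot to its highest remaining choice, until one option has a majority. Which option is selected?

Singh

Round 1: Singh 4, Petrov 2, Okafor 2, Tanaka 1. Tanaka has the fewest and is eliminated.
Round 2: Singh 5, Petrov 2, Okafor 2. Singh has a majority.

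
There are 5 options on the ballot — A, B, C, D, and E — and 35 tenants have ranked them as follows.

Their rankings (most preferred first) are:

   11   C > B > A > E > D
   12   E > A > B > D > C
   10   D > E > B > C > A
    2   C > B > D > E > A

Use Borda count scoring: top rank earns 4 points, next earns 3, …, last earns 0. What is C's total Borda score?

62

Borda scores:
  A: 11·2 + 12·3 + 10·0 + 2·0 = 58
  B: 11·3 + 12·2 + 10·2 + 2·3 = 83
  C: 11·4 + 12·0 + 10·1 + 2·4 = 62
  D: 11·0 + 12·1 + 10·4 + 2·2 = 56
  E: 11·1 + 12·4 + 10·3 + 2·1 = 91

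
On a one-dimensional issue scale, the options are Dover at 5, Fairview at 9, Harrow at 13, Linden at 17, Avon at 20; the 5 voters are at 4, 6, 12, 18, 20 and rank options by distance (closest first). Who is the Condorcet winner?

Harrow

With single-peaked preferences on a line, the Condorcet winner is the candidate closest to the median voter.
The median voter (position 12) is closest to Harrow at 13.
Check: Harrow vs Avon — voters closer to Harrow: 3 of 5.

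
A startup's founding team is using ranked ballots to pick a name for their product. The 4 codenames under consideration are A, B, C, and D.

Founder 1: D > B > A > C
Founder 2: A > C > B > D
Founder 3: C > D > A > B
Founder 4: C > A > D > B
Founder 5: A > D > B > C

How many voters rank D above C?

2

Ballots ranking D above C: 2.
Ballots ranking C above D: 3.
So 2 of 5 voters prefer D to C.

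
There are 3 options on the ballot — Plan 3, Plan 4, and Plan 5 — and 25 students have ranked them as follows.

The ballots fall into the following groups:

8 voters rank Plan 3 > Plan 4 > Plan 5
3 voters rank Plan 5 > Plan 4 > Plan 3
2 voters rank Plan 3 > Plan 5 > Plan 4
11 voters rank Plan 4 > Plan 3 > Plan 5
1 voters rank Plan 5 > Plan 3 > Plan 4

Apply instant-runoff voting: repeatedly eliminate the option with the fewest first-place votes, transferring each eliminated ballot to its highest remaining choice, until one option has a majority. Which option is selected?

Round 1: Plan 4 11, Plan 3 10, Plan 5 4. Plan 5 has the fewest and is eliminated.
Round 2: Plan 4 14, Plan 3 11. Plan 4 has a majority.

Plan 4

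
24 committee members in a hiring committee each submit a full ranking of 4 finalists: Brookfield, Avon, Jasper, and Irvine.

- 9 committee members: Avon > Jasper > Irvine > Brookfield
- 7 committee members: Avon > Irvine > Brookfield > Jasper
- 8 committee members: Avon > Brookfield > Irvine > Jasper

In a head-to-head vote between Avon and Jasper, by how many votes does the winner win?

Ballots ranking Avon above Jasper: 9+7+8 = 24.
Ballots ranking Jasper above Avon: 0.
Avon wins 24–0, a margin of 24.

24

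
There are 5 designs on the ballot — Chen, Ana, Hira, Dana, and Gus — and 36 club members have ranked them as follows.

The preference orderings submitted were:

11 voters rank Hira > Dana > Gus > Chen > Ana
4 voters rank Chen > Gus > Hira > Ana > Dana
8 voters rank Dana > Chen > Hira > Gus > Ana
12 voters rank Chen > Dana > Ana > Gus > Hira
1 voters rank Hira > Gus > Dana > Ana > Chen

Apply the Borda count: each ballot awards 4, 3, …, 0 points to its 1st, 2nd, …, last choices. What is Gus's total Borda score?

Borda scores:
  Chen: 11·1 + 4·4 + 8·3 + 12·4 + 0 = 99
  Ana: 11·0 + 4·1 + 8·0 + 12·2 + 1 = 29
  Hira: 11·4 + 4·2 + 8·2 + 12·0 + 4 = 72
  Dana: 11·3 + 4·0 + 8·4 + 12·3 + 2 = 103
  Gus: 11·2 + 4·3 + 8·1 + 12·1 + 3 = 57

57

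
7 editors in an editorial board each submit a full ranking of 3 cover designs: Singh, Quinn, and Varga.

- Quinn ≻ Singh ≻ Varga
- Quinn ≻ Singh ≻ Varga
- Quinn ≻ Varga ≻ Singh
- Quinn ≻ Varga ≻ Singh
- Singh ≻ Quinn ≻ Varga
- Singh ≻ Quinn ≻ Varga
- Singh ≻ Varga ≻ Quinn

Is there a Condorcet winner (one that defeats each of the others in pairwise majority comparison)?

Yes

Head-to-head results (7 voters total):
Singh vs Quinn: Quinn wins 4–3.
Singh vs Varga: Singh wins 5–2.
Quinn vs Varga: Quinn wins 6–1.
Quinn beats each rival — Singh (4–3), Varga (6–1) — so Quinn is the Condorcet winner.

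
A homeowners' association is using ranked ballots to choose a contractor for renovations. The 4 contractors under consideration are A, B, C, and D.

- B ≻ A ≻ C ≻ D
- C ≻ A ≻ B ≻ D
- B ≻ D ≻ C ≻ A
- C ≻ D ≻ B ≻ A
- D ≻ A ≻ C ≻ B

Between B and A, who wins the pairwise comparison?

B

Ballots ranking B above A: 3.
Ballots ranking A above B: 2.
B wins the head-to-head, 3–2.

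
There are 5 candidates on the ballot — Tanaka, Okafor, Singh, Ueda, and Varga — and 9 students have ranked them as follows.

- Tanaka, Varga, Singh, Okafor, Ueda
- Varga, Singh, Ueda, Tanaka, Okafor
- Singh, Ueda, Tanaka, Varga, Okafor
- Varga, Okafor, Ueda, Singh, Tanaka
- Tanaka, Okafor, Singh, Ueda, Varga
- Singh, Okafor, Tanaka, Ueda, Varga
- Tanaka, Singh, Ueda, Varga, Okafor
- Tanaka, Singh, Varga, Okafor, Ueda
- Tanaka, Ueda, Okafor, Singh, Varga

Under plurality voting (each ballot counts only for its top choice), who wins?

First-place vote totals:
  Tanaka: 5
  Okafor: 0
  Singh: 2
  Ueda: 0
  Varga: 2
Tanaka has the most first-place votes.

Tanaka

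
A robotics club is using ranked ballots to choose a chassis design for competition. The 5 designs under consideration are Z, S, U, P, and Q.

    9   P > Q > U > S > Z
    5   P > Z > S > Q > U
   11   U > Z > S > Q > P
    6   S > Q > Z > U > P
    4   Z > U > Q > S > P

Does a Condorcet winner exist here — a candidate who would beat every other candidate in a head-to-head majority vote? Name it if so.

Head-to-head results (35 voters total):
Z vs S: Z wins 20–15.
Z vs U: U wins 20–15.
Z vs P: Z wins 21–14.
Z vs Q: Z wins 20–15.
S vs U: U wins 24–11.
S vs P: S wins 21–14.
S vs Q: S wins 22–13.
U vs P: U wins 21–14.
U vs Q: Q wins 20–15.
P vs Q: Q wins 21–14.
No candidate beats all others: Z beats Q beats U beats Z, a majority cycle.

None — there is no Condorcet winner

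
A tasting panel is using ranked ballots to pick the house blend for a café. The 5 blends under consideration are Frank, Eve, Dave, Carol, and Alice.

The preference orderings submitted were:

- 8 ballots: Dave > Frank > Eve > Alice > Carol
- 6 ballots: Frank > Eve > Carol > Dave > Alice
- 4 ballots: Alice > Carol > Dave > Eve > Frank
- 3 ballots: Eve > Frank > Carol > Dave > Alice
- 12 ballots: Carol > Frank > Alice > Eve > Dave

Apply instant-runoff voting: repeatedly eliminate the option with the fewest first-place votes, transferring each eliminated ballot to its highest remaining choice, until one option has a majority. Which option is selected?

Round 1: Carol 12, Dave 8, Frank 6, Alice 4, Eve 3. Eve has the fewest and is eliminated.
Round 2: Carol 12, Frank 9, Dave 8, Alice 4. Alice has the fewest and is eliminated.
Round 3: Carol 16, Frank 9, Dave 8. Dave has the fewest and is eliminated.
Round 4: Frank 17, Carol 16. Frank has a majority.

Frank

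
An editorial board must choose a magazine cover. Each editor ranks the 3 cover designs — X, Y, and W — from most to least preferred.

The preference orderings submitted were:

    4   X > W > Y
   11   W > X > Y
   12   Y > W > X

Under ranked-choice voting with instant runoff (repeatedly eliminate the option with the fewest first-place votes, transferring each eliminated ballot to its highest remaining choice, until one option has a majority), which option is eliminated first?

X

Round 1: Y 12, W 11, X 4. X has the fewest and is eliminated.
Round 2: W 15, Y 12. W has a majority.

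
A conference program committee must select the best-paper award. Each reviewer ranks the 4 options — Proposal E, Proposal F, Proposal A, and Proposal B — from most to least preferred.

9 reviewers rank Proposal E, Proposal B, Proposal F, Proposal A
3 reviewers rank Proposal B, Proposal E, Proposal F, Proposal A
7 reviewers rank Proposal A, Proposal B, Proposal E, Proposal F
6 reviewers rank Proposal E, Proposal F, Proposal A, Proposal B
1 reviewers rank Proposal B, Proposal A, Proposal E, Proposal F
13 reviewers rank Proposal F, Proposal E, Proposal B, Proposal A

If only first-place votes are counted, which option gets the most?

Proposal E

First-place vote totals:
  Proposal E: 15
  Proposal F: 13
  Proposal A: 7
  Proposal B: 4
Proposal E has the most first-place votes.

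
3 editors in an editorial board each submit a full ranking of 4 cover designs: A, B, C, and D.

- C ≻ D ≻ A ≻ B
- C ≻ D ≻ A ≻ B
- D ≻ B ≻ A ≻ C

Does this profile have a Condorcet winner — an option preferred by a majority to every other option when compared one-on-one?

Head-to-head results (3 voters total):
A vs B: A wins 2–1.
A vs C: C wins 2–1.
A vs D: D wins 3–0.
B vs C: C wins 2–1.
B vs D: D wins 3–0.
C vs D: C wins 2–1.
C beats each rival — A (2–1), B (2–1), D (2–1) — so C is the Condorcet winner.

Yes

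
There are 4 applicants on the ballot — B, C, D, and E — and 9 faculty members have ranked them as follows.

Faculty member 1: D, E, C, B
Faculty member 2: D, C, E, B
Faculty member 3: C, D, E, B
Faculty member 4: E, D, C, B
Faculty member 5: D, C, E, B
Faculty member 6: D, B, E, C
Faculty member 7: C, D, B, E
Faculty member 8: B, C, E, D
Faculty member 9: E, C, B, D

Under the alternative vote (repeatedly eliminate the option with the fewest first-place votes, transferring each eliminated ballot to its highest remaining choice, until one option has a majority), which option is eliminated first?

B

Round 1: D 4, C 2, E 2, B 1. B has the fewest and is eliminated.
Round 2: D 4, C 3, E 2. E has the fewest and is eliminated.
Round 3: D 5, C 4. D has a majority.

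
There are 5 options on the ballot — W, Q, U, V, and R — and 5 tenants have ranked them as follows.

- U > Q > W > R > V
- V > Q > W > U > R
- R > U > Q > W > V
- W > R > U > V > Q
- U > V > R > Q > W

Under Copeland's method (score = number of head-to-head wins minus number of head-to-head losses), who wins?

Pairwise results:
  W vs Q: Q wins 4–1.
  W vs U: U wins 3–2.
  W vs V: W wins 3–2.
  W vs R: W wins 3–2.
  Q vs U: U wins 4–1.
  Q vs V: V wins 3–2.
  Q vs R: R wins 3–2.
  U vs V: U wins 4–1.
  U vs R: U wins 3–2.
  V vs R: R wins 3–2.
Copeland scores (wins − losses):
  W: 2 − 2 = 0
  Q: 1 − 3 = -2
  U: 4 − 0 = 4
  V: 1 − 3 = -2
  R: 2 − 2 = 0
U has the best Copeland score.

U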